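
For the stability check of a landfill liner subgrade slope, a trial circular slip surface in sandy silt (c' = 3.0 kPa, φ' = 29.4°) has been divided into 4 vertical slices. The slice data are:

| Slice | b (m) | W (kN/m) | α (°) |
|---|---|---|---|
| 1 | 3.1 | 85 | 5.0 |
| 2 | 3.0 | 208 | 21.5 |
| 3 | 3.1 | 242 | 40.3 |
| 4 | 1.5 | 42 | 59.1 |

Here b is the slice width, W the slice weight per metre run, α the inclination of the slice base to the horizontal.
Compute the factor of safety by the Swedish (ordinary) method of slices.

Ordinary method of slices: FS = Σ[c'·Δl_i + (W_i cosα_i)·tanφ'] / Σ W_i sinα_i, with Δl_i = b_i / cosα_i.
Slice 1: Δl = 3.1/cos5.0° = 3.112 m; N'_1 = 85·cos5.0° = 84.7; c'Δl = 9.34; W sinα = 7.4
Slice 2: Δl = 3.0/cos21.5° = 3.224 m; N'_2 = 208·cos21.5° = 193.5; c'Δl = 9.67; W sinα = 76.2
Slice 3: Δl = 3.1/cos40.3° = 4.065 m; N'_3 = 242·cos40.3° = 184.6; c'Δl = 12.19; W sinα = 156.5
Slice 4: Δl = 1.5/cos59.1° = 2.921 m; N'_4 = 42·cos59.1° = 21.6; c'Δl = 8.76; W sinα = 36.0
Σc'Δl = 40.0 kN/m; ΣN' = 484.3 kN/m; ΣW sinα = 276.2 kN/m
Resisting = 40.0 + 484.3·tan29.4° = 40.0 + 272.9 = 312.9 kN/m
FS = 312.9 / 276.2 = 1.133

FS = 1.13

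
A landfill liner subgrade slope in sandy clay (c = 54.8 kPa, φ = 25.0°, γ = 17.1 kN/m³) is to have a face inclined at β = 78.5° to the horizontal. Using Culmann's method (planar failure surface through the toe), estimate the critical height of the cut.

H_c = 28.10 m

Culmann's analysis gives the critical failure plane at α_cr = (β + φ)/2 = (78.5 + 25.0)/2 = 51.8°, and the critical height
H_c = (4c/γ) · sinβ cosφ / [1 − cos(β − φ)]
    = (4·54.8/17.1) · sin78.5°·cos25.0° / [1 − cos(53.5°)]
    = 12.819 · 0.9799·0.9063 / [1 − 0.5948]
    = 12.819 · 0.8881 / 0.4052
    = 28.10 m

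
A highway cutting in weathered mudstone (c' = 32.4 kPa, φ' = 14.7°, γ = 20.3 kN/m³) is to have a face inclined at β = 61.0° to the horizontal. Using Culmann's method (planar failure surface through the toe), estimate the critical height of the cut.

H_c = 17.47 m

Culmann's analysis gives the critical failure plane at α_cr = (β + φ')/2 = (61.0 + 14.7)/2 = 37.9°, and the critical height
H_c = (4c'/γ) · sinβ cosφ' / [1 − cos(β − φ')]
    = (4·32.4/20.3) · sin61.0°·cos14.7° / [1 − cos(46.3°)]
    = 6.384 · 0.8746·0.9673 / [1 − 0.6909]
    = 6.384 · 0.8460 / 0.3091
    = 17.47 m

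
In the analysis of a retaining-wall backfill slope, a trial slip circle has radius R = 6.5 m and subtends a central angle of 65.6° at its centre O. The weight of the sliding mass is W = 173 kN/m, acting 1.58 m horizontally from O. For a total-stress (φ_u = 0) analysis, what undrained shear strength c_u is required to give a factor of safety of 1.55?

c_u = 8.8 kPa

FS = c_u·L_a·R / (W·d), so c_u = FS·W·d / (L_a·R).
Arc length L_a = R·θ = 6.5·(65.6°·π/180) = 6.5·1.1449 = 7.44 m
c_u = 1.55·173·1.58 / (7.44·6.5) = 423.7 / 48.37 = 8.76 kPa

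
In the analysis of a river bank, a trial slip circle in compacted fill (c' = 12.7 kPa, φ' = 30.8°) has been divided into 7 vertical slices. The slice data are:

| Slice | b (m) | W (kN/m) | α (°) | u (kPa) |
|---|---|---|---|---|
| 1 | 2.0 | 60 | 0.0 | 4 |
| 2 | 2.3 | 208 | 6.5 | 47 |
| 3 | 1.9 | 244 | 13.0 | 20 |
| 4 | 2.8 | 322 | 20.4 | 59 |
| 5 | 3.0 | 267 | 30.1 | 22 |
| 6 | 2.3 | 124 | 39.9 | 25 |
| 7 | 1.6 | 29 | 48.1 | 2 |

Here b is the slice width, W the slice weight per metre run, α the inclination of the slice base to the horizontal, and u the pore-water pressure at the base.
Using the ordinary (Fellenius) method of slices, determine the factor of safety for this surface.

FS = 1.47

Ordinary method of slices: FS = Σ[c'·Δl_i + (W_i cosα_i − u_i·Δl_i)·tanφ'] / Σ W_i sinα_i, with Δl_i = b_i / cosα_i.
Slice 1: Δl = 2.0/cos0.0° = 2.000 m; N'_1 = 60·cos0.0° − 4·2.000 = 52.0; c'Δl = 25.40; W sinα = 0.0
Slice 2: Δl = 2.3/cos6.5° = 2.315 m; N'_2 = 208·cos6.5° − 47·2.315 = 97.9; c'Δl = 29.40; W sinα = 23.5
Slice 3: Δl = 1.9/cos13.0° = 1.950 m; N'_3 = 244·cos13.0° − 20·1.950 = 198.7; c'Δl = 24.76; W sinα = 54.9
Slice 4: Δl = 2.8/cos20.4° = 2.987 m; N'_4 = 322·cos20.4° − 59·2.987 = 125.6; c'Δl = 37.94; W sinα = 112.2
Slice 5: Δl = 3.0/cos30.1° = 3.468 m; N'_5 = 267·cos30.1° − 22·3.468 = 154.7; c'Δl = 44.04; W sinα = 133.9
Slice 6: Δl = 2.3/cos39.9° = 2.998 m; N'_6 = 124·cos39.9° − 25·2.998 = 20.2; c'Δl = 38.08; W sinα = 79.5
Slice 7: Δl = 1.6/cos48.1° = 2.396 m; N'_7 = 29·cos48.1° − 2·2.396 = 14.6; c'Δl = 30.43; W sinα = 21.6
Σc'Δl = 230.0 kN/m; ΣN' = 663.6 kN/m; ΣW sinα = 425.7 kN/m
Resisting = 230.0 + 663.6·tan30.8° = 230.0 + 395.6 = 625.6 kN/m
FS = 625.6 / 425.7 = 1.470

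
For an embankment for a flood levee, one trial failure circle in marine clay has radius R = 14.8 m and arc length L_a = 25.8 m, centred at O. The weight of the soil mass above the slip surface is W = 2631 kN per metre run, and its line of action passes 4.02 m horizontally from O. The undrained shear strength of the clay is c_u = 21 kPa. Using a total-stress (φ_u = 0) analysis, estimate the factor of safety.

FS = 0.76

Taking moments about the centre O, the resisting moment is provided by the undrained shear strength acting along the arc:
M_R = c_u·L_a·R = 21·25.80·14.8 = 8018.6 kN·m/m
M_D = W·d = 2631·4.02 = 10576.6 kN·m/m
FS = M_R / M_D = 8018.6 / 10576.6 = 0.758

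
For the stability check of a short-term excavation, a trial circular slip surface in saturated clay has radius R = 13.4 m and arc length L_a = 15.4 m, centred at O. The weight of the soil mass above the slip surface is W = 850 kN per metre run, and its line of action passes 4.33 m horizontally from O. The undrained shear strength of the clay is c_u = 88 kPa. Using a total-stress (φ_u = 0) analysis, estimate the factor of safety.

Taking moments about the centre O, the resisting moment is provided by the undrained shear strength acting along the arc:
M_R = c_u·L_a·R = 88·15.40·13.4 = 18159.7 kN·m/m
M_D = W·d = 850·4.33 = 3680.5 kN·m/m
FS = M_R / M_D = 18159.7 / 3680.5 = 4.934

FS = 4.93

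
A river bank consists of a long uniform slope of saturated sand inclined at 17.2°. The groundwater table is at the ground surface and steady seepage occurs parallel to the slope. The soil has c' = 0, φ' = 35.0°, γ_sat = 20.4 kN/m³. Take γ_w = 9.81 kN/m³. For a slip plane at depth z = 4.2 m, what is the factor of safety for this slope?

With seepage parallel to the slope and the water table at the surface, the effective normal stress on the slip plane uses the buoyant unit weight γ' = γ_sat − γ_w while the driving shear stress uses γ_sat:
FS = [c' + γ' z cos²β tanφ'] / [γ_sat z sinβ cosβ]
(For c' = 0 this reduces to FS = (γ'/γ_sat)·tanφ'/tanβ.)
γ' = 20.4 − 9.81 = 10.59 kN/m³
Numerator = 0.0 + 10.59·4.2·cos²17.2°·tan35.0° = 0.0 + 10.59·4.2·0.9126·0.7002 = 28.421 kPa
Denominator = 20.4·4.2·sin17.2°·cos17.2° = 20.4·4.2·0.2957·0.9553 = 24.203 kPa
FS = 28.421 / 24.203 = 1.174

FS = 1.17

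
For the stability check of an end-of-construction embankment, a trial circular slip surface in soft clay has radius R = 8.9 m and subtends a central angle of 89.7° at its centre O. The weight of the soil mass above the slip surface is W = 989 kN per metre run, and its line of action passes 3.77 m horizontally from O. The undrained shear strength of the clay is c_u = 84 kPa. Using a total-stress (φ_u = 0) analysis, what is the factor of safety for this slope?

FS = 2.79

Taking moments about the centre O, the resisting moment is provided by the undrained shear strength acting along the arc:
Arc length L_a = R·θ = 8.9·(89.7°·π/180) = 8.9·1.5656 = 13.93 m
M_R = c_u·L_a·R = 84·13.93·8.9 = 10416.7 kN·m/m
M_D = W·d = 989·3.77 = 3728.5 kN·m/m
FS = M_R / M_D = 10416.7 / 3728.5 = 2.794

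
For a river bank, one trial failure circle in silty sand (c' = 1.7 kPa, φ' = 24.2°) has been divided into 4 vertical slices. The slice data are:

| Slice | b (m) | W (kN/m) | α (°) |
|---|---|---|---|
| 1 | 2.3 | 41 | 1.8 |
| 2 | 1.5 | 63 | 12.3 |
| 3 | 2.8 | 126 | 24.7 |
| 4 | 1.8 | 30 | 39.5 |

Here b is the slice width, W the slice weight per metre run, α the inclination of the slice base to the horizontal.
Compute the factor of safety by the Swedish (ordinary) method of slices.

FS = 1.43

Ordinary method of slices: FS = Σ[c'·Δl_i + (W_i cosα_i)·tanφ'] / Σ W_i sinα_i, with Δl_i = b_i / cosα_i.
Slice 1: Δl = 2.3/cos1.8° = 2.301 m; N'_1 = 41·cos1.8° = 41.0; c'Δl = 3.91; W sinα = 1.3
Slice 2: Δl = 1.5/cos12.3° = 1.535 m; N'_2 = 63·cos12.3° = 61.6; c'Δl = 2.61; W sinα = 13.4
Slice 3: Δl = 2.8/cos24.7° = 3.082 m; N'_3 = 126·cos24.7° = 114.5; c'Δl = 5.24; W sinα = 52.7
Slice 4: Δl = 1.8/cos39.5° = 2.333 m; N'_4 = 30·cos39.5° = 23.1; c'Δl = 3.97; W sinα = 19.1
Σc'Δl = 15.7 kN/m; ΣN' = 240.2 kN/m; ΣW sinα = 86.4 kN/m
Resisting = 15.7 + 240.2·tan24.2° = 15.7 + 107.9 = 123.7 kN/m
FS = 123.7 / 86.4 = 1.431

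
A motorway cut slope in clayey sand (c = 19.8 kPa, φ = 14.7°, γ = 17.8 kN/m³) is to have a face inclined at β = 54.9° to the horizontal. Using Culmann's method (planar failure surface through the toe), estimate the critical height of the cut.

H_c = 14.91 m

Culmann's analysis gives the critical failure plane at α_cr = (β + φ)/2 = (54.9 + 14.7)/2 = 34.8°, and the critical height
H_c = (4c/γ) · sinβ cosφ / [1 − cos(β − φ)]
    = (4·19.8/17.8) · sin54.9°·cos14.7° / [1 − cos(40.2°)]
    = 4.449 · 0.8181·0.9673 / [1 − 0.7638]
    = 4.449 · 0.7914 / 0.2362
    = 14.91 m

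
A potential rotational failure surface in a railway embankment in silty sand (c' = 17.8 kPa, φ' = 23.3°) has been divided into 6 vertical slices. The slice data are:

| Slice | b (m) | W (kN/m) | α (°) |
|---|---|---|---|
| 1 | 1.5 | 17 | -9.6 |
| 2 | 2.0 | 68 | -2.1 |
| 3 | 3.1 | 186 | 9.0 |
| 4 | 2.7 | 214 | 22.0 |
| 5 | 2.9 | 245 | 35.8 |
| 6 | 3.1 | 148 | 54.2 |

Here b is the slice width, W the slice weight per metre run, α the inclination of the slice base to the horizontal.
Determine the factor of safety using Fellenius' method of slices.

Ordinary method of slices: FS = Σ[c'·Δl_i + (W_i cosα_i)·tanφ'] / Σ W_i sinα_i, with Δl_i = b_i / cosα_i.
Slice 1: Δl = 1.5/cos(-9.6°) = 1.521 m; N'_1 = 17·cos(-9.6°) = 16.8; c'Δl = 27.08; W sinα = -2.8
Slice 2: Δl = 2.0/cos(-2.1°) = 2.001 m; N'_2 = 68·cos(-2.1°) = 68.0; c'Δl = 35.62; W sinα = -2.5
Slice 3: Δl = 3.1/cos9.0° = 3.139 m; N'_3 = 186·cos9.0° = 183.7; c'Δl = 55.87; W sinα = 29.1
Slice 4: Δl = 2.7/cos22.0° = 2.912 m; N'_4 = 214·cos22.0° = 198.4; c'Δl = 51.83; W sinα = 80.2
Slice 5: Δl = 2.9/cos35.8° = 3.576 m; N'_5 = 245·cos35.8° = 198.7; c'Δl = 63.64; W sinα = 143.3
Slice 6: Δl = 3.1/cos54.2° = 5.300 m; N'_6 = 148·cos54.2° = 86.6; c'Δl = 94.33; W sinα = 120.0
Σc'Δl = 328.4 kN/m; ΣN' = 752.1 kN/m; ΣW sinα = 367.3 kN/m
Resisting = 328.4 + 752.1·tan23.3° = 328.4 + 323.9 = 652.3 kN/m
FS = 652.3 / 367.3 = 1.776

FS = 1.78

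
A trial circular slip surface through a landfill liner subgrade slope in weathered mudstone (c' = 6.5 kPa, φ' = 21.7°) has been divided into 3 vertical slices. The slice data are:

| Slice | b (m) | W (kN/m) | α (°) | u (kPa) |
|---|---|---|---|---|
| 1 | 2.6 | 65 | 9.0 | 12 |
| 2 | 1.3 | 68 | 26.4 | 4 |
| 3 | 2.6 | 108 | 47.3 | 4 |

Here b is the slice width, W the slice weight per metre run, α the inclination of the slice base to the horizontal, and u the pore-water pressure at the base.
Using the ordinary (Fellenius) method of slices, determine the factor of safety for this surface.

Ordinary method of slices: FS = Σ[c'·Δl_i + (W_i cosα_i − u_i·Δl_i)·tanφ'] / Σ W_i sinα_i, with Δl_i = b_i / cosα_i.
Slice 1: Δl = 2.6/cos9.0° = 2.632 m; N'_1 = 65·cos9.0° − 12·2.632 = 32.6; c'Δl = 17.11; W sinα = 10.2
Slice 2: Δl = 1.3/cos26.4° = 1.451 m; N'_2 = 68·cos26.4° − 4·1.451 = 55.1; c'Δl = 9.43; W sinα = 30.2
Slice 3: Δl = 2.6/cos47.3° = 3.834 m; N'_3 = 108·cos47.3° − 4·3.834 = 57.9; c'Δl = 24.92; W sinα = 79.4
Σc'Δl = 51.5 kN/m; ΣN' = 145.6 kN/m; ΣW sinα = 119.8 kN/m
Resisting = 51.5 + 145.6·tan21.7° = 51.5 + 57.9 = 109.4 kN/m
FS = 109.4 / 119.8 = 0.914

FS = 0.91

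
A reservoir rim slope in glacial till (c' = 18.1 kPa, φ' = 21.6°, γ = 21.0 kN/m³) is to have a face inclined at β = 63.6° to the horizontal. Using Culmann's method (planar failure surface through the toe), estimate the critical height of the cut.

Culmann's analysis gives the critical failure plane at α_cr = (β + φ')/2 = (63.6 + 21.6)/2 = 42.6°, and the critical height
H_c = (4c'/γ) · sinβ cosφ' / [1 − cos(β − φ')]
    = (4·18.1/21.0) · sin63.6°·cos21.6° / [1 − cos(42.0°)]
    = 3.448 · 0.8957·0.9298 / [1 − 0.7431]
    = 3.448 · 0.8328 / 0.2569
    = 11.18 m

H_c = 11.18 m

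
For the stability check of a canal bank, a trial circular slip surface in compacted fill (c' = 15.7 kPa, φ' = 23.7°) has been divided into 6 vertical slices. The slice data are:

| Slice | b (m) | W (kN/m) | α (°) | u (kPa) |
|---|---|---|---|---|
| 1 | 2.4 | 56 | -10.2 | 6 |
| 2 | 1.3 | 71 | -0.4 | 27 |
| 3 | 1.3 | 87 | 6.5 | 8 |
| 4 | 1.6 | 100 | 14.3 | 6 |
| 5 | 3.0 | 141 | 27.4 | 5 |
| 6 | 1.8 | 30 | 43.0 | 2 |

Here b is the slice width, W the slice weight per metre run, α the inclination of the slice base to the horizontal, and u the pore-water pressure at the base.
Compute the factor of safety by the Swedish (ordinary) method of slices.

FS = 3.26

Ordinary method of slices: FS = Σ[c'·Δl_i + (W_i cosα_i − u_i·Δl_i)·tanφ'] / Σ W_i sinα_i, with Δl_i = b_i / cosα_i.
Slice 1: Δl = 2.4/cos(-10.2°) = 2.439 m; N'_1 = 56·cos(-10.2°) − 6·2.439 = 40.5; c'Δl = 38.29; W sinα = -9.9
Slice 2: Δl = 1.3/cos(-0.4°) = 1.300 m; N'_2 = 71·cos(-0.4°) − 27·1.300 = 35.9; c'Δl = 20.41; W sinα = -0.5
Slice 3: Δl = 1.3/cos6.5° = 1.308 m; N'_3 = 87·cos6.5° − 8·1.308 = 76.0; c'Δl = 20.54; W sinα = 9.8
Slice 4: Δl = 1.6/cos14.3° = 1.651 m; N'_4 = 100·cos14.3° − 6·1.651 = 87.0; c'Δl = 25.92; W sinα = 24.7
Slice 5: Δl = 3.0/cos27.4° = 3.379 m; N'_5 = 141·cos27.4° − 5·3.379 = 108.3; c'Δl = 53.05; W sinα = 64.9
Slice 6: Δl = 1.8/cos43.0° = 2.461 m; N'_6 = 30·cos43.0° − 2·2.461 = 17.0; c'Δl = 38.64; W sinα = 20.5
Σc'Δl = 196.9 kN/m; ΣN' = 364.7 kN/m; ΣW sinα = 109.5 kN/m
Resisting = 196.9 + 364.7·tan23.7° = 196.9 + 160.1 = 356.9 kN/m
FS = 356.9 / 109.5 = 3.260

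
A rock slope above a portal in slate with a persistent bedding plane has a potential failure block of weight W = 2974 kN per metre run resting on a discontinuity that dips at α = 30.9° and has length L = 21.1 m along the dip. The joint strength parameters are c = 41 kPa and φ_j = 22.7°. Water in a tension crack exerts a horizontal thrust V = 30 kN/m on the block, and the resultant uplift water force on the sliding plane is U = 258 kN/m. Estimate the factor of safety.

Resolving the block weight along and normal to the plane and applying the Mohr–Coulomb strength on the joint:
N' = W cosα − U − V sinα = 2974·cos30.9° − 258 − 30·sin30.9° = 2278.5 kN/m
Driving force T = W sinα + V cosα = 2974·sin30.9° + 30·cos30.9° = 1553.0 kN/m
Resisting force R = c·L + N'·tanφ_j = 41·21.1 + 2278.5·tan22.7° = 865.1 + 953.1 = 1818.2 kN/m
FS = R / T = 1818.2 / 1553.0 = 1.171

FS = 1.17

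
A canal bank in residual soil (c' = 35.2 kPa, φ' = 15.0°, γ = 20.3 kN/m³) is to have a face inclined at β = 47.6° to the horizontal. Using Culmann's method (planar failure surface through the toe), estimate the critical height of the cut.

H_c = 31.40 m

Culmann's analysis gives the critical failure plane at α_cr = (β + φ')/2 = (47.6 + 15.0)/2 = 31.3°, and the critical height
H_c = (4c'/γ) · sinβ cosφ' / [1 − cos(β − φ')]
    = (4·35.2/20.3) · sin47.6°·cos15.0° / [1 − cos(32.6°)]
    = 6.936 · 0.7385·0.9659 / [1 − 0.8425]
    = 6.936 · 0.7133 / 0.1575
    = 31.40 m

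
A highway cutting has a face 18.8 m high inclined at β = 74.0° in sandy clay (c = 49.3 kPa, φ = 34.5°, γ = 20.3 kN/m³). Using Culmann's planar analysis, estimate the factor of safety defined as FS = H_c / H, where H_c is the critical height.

FS = 1.79

H_c = (4c/γ) · sinβ cosφ / [1 − cos(β − φ)]
    = (4·49.3/20.3) · sin74.0°·cos34.5° / [1 − cos39.5°]
    = 9.714 · 0.7922 / 0.2284 = 33.70 m
FS = H_c / H = 33.70 / 18.8 = 1.792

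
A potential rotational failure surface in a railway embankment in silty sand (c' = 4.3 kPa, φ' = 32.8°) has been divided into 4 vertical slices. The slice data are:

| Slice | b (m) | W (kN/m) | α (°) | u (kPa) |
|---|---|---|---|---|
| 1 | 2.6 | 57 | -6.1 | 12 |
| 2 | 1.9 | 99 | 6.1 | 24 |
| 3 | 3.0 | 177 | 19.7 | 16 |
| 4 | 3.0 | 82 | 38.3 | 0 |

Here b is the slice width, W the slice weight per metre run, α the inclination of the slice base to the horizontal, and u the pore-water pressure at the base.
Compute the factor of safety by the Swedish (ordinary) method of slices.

Ordinary method of slices: FS = Σ[c'·Δl_i + (W_i cosα_i − u_i·Δl_i)·tanφ'] / Σ W_i sinα_i, with Δl_i = b_i / cosα_i.
Slice 1: Δl = 2.6/cos(-6.1°) = 2.615 m; N'_1 = 57·cos(-6.1°) − 12·2.615 = 25.3; c'Δl = 11.24; W sinα = -6.1
Slice 2: Δl = 1.9/cos6.1° = 1.911 m; N'_2 = 99·cos6.1° − 24·1.911 = 52.6; c'Δl = 8.22; W sinα = 10.5
Slice 3: Δl = 3.0/cos19.7° = 3.187 m; N'_3 = 177·cos19.7° − 16·3.187 = 115.7; c'Δl = 13.70; W sinα = 59.7
Slice 4: Δl = 3.0/cos38.3° = 3.823 m; N'_4 = 82·cos38.3° − 0·3.823 = 64.4; c'Δl = 16.44; W sinα = 50.8
Σc'Δl = 49.6 kN/m; ΣN' = 257.9 kN/m; ΣW sinα = 115.0 kN/m
Resisting = 49.6 + 257.9·tan32.8° = 49.6 + 166.2 = 215.8 kN/m
FS = 215.8 / 115.0 = 1.877

FS = 1.88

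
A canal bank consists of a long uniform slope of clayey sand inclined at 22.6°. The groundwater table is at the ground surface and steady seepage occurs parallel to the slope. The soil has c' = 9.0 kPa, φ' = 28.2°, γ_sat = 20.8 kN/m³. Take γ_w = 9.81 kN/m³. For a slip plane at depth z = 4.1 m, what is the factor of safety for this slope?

With seepage parallel to the slope and the water table at the surface, the effective normal stress on the slip plane uses the buoyant unit weight γ' = γ_sat − γ_w while the driving shear stress uses γ_sat:
FS = [c' + γ' z cos²β tanφ'] / [γ_sat z sinβ cosβ]
γ' = 20.8 − 9.81 = 10.99 kN/m³
Numerator = 9.0 + 10.99·4.1·cos²22.6°·tan28.2° = 9.0 + 10.99·4.1·0.8523·0.5362 = 29.592 kPa
Denominator = 20.8·4.1·sin22.6°·cos22.6° = 20.8·4.1·0.3843·0.9232 = 30.256 kPa
FS = 29.592 / 30.256 = 0.978

FS = 0.98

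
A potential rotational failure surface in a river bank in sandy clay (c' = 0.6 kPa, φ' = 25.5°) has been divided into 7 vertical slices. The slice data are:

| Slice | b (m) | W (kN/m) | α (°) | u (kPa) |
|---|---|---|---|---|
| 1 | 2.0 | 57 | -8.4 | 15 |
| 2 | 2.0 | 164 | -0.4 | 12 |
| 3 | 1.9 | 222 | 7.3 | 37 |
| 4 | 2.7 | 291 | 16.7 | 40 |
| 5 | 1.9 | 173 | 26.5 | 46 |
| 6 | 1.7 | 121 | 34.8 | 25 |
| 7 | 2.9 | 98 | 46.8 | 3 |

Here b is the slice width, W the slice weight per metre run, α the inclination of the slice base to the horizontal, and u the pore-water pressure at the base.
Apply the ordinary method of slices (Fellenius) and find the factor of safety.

FS = 0.99

Ordinary method of slices: FS = Σ[c'·Δl_i + (W_i cosα_i − u_i·Δl_i)·tanφ'] / Σ W_i sinα_i, with Δl_i = b_i / cosα_i.
Slice 1: Δl = 2.0/cos(-8.4°) = 2.022 m; N'_1 = 57·cos(-8.4°) − 15·2.022 = 26.1; c'Δl = 1.21; W sinα = -8.3
Slice 2: Δl = 2.0/cos(-0.4°) = 2.000 m; N'_2 = 164·cos(-0.4°) − 12·2.000 = 140.0; c'Δl = 1.20; W sinα = -1.1
Slice 3: Δl = 1.9/cos7.3° = 1.916 m; N'_3 = 222·cos7.3° − 37·1.916 = 149.3; c'Δl = 1.15; W sinα = 28.2
Slice 4: Δl = 2.7/cos16.7° = 2.819 m; N'_4 = 291·cos16.7° − 40·2.819 = 166.0; c'Δl = 1.69; W sinα = 83.6
Slice 5: Δl = 1.9/cos26.5° = 2.123 m; N'_5 = 173·cos26.5° − 46·2.123 = 57.2; c'Δl = 1.27; W sinα = 77.2
Slice 6: Δl = 1.7/cos34.8° = 2.070 m; N'_6 = 121·cos34.8° − 25·2.070 = 47.6; c'Δl = 1.24; W sinα = 69.1
Slice 7: Δl = 2.9/cos46.8° = 4.236 m; N'_7 = 98·cos46.8° − 3·4.236 = 54.4; c'Δl = 2.54; W sinα = 71.4
Σc'Δl = 10.3 kN/m; ΣN' = 640.5 kN/m; ΣW sinα = 320.0 kN/m
Resisting = 10.3 + 640.5·tan25.5° = 10.3 + 305.5 = 315.8 kN/m
FS = 315.8 / 320.0 = 0.987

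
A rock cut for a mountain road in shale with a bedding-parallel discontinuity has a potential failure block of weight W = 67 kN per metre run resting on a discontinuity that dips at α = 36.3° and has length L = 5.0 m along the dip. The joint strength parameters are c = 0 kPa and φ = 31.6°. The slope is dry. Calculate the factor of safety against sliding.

Resolving the block weight along and normal to the plane and applying the Mohr–Coulomb strength on the joint:
N' = W cosα = 67·cos36.3° = 54.0 kN/m
Driving force T = W sinα = 67·sin36.3° = 39.7 kN/m
Resisting force R = c·L + N'·tanφ = 0·5.0 + 54.0·tan31.6° = 0.0 + 33.2 = 33.2 kN/m
FS = R / T = 33.2 / 39.7 = 0.837

FS = 0.84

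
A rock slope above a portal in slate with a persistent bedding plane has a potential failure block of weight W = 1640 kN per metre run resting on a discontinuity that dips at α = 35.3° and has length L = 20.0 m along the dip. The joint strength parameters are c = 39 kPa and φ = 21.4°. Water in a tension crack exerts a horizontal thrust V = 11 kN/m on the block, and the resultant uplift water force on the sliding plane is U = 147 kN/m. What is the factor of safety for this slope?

FS = 1.30

Resolving the block weight along and normal to the plane and applying the Mohr–Coulomb strength on the joint:
N' = W cosα − U − V sinα = 1640·cos35.3° − 147 − 11·sin35.3° = 1185.1 kN/m
Driving force T = W sinα + V cosα = 1640·sin35.3° + 11·cos35.3° = 956.7 kN/m
Resisting force R = c·L + N'·tanφ = 39·20.0 + 1185.1·tan21.4° = 780.0 + 464.4 = 1244.4 kN/m
FS = R / T = 1244.4 / 956.7 = 1.301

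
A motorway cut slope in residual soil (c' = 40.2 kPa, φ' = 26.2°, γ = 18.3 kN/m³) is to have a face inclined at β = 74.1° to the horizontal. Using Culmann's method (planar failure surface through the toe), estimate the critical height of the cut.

H_c = 23.01 m

Culmann's analysis gives the critical failure plane at α_cr = (β + φ')/2 = (74.1 + 26.2)/2 = 50.1°, and the critical height
H_c = (4c'/γ) · sinβ cosφ' / [1 − cos(β − φ')]
    = (4·40.2/18.3) · sin74.1°·cos26.2° / [1 − cos(47.9°)]
    = 8.787 · 0.9617·0.8973 / [1 − 0.6704]
    = 8.787 · 0.8629 / 0.3296
    = 23.01 m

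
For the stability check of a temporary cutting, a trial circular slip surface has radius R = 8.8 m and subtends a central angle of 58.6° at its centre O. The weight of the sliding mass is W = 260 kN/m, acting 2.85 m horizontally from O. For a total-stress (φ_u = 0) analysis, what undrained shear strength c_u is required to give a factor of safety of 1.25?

c_u = 11.7 kPa

FS = c_u·L_a·R / (W·d), so c_u = FS·W·d / (L_a·R).
Arc length L_a = R·θ = 8.8·(58.6°·π/180) = 8.8·1.0228 = 9.00 m
c_u = 1.25·260·2.85 / (9.00·8.8) = 926.2 / 79.20 = 11.69 kPa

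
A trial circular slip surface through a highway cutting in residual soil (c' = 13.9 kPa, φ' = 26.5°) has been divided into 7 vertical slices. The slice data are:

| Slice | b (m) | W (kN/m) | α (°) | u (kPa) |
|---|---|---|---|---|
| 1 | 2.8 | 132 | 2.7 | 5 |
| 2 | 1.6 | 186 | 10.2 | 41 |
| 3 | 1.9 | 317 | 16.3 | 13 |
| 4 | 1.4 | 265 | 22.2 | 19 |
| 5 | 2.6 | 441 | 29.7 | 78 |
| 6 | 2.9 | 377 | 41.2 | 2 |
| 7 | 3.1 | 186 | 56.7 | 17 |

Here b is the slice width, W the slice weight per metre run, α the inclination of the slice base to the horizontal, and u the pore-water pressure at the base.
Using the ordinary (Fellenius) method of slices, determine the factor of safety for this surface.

Ordinary method of slices: FS = Σ[c'·Δl_i + (W_i cosα_i − u_i·Δl_i)·tanφ'] / Σ W_i sinα_i, with Δl_i = b_i / cosα_i.
Slice 1: Δl = 2.8/cos2.7° = 2.803 m; N'_1 = 132·cos2.7° − 5·2.803 = 117.8; c'Δl = 38.96; W sinα = 6.2
Slice 2: Δl = 1.6/cos10.2° = 1.626 m; N'_2 = 186·cos10.2° − 41·1.626 = 116.4; c'Δl = 22.60; W sinα = 32.9
Slice 3: Δl = 1.9/cos16.3° = 1.980 m; N'_3 = 317·cos16.3° − 13·1.980 = 278.5; c'Δl = 27.52; W sinα = 89.0
Slice 4: Δl = 1.4/cos22.2° = 1.512 m; N'_4 = 265·cos22.2° − 19·1.512 = 216.6; c'Δl = 21.02; W sinα = 100.1
Slice 5: Δl = 2.6/cos29.7° = 2.993 m; N'_5 = 441·cos29.7° − 78·2.993 = 149.6; c'Δl = 41.61; W sinα = 218.5
Slice 6: Δl = 2.9/cos41.2° = 3.854 m; N'_6 = 377·cos41.2° − 2·3.854 = 276.0; c'Δl = 53.57; W sinα = 248.3
Slice 7: Δl = 3.1/cos56.7° = 5.646 m; N'_7 = 186·cos56.7° − 17·5.646 = 6.1; c'Δl = 78.48; W sinα = 155.5
Σc'Δl = 283.8 kN/m; ΣN' = 1161.1 kN/m; ΣW sinα = 850.5 kN/m
Resisting = 283.8 + 1161.1·tan26.5° = 283.8 + 578.9 = 862.6 kN/m
FS = 862.6 / 850.5 = 1.014

FS = 1.01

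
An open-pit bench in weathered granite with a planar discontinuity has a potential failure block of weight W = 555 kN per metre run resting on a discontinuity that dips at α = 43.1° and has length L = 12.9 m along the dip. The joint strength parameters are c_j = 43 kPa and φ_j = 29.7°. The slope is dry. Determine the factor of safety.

Resolving the block weight along and normal to the plane and applying the Mohr–Coulomb strength on the joint:
N' = W cosα = 555·cos43.1° = 405.2 kN/m
Driving force T = W sinα = 555·sin43.1° = 379.2 kN/m
Resisting force R = c_j·L + N'·tanφ_j = 43·12.9 + 405.2·tan29.7° = 554.7 + 231.1 = 785.8 kN/m
FS = R / T = 785.8 / 379.2 = 2.072

FS = 2.07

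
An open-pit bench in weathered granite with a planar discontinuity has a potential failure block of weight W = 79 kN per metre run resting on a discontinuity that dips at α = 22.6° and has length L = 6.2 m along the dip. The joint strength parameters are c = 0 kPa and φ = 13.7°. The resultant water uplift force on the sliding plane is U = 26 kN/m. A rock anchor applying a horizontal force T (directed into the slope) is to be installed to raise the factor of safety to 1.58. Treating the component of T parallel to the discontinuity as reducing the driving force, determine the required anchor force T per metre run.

T = 24 kN/m

Resolving forces along and normal to the sliding plane, with the horizontal anchor force T adding T·sinα to the effective normal force and T·cosα acting up the plane against the driving force:
FS = [cL + (W cosα − U + T sinα) tanφ] / [W sinα − T cosα]
Without the anchor: N' = 46.9 kN/m, driving T_d = 30.4 kN/m, resisting R = 0·6.2 + 46.9·tan13.7° = 11.4 kN/m, FS = 0.38.
Setting FS = 1.58 and solving for T:
1.58·(30.4 − T cos22.6°) = 11.4 + T sin22.6°·tan13.7°
T·(sin22.6°·tan13.7° + 1.58·cos22.6°) = 1.58·30.4 − 11.4
T·(0.3843·0.2438 + 1.58·0.9232) = 48.0 − 11.4 = 36.5
T·1.5524 = 36.5
T = 23.5 kN/m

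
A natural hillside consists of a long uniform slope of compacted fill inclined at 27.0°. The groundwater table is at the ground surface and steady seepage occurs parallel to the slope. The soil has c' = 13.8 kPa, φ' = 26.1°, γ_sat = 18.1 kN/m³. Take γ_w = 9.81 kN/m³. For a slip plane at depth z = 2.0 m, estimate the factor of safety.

FS = 1.38

With seepage parallel to the slope and the water table at the surface, the effective normal stress on the slip plane uses the buoyant unit weight γ' = γ_sat − γ_w while the driving shear stress uses γ_sat:
FS = [c' + γ' z cos²β tanφ'] / [γ_sat z sinβ cosβ]
γ' = 18.1 − 9.81 = 8.29 kN/m³
Numerator = 13.8 + 8.29·2.0·cos²27.0°·tan26.1° = 13.8 + 8.29·2.0·0.7939·0.4899 = 20.248 kPa
Denominator = 18.1·2.0·sin27.0°·cos27.0° = 18.1·2.0·0.4540·0.8910 = 14.643 kPa
FS = 20.248 / 14.643 = 1.383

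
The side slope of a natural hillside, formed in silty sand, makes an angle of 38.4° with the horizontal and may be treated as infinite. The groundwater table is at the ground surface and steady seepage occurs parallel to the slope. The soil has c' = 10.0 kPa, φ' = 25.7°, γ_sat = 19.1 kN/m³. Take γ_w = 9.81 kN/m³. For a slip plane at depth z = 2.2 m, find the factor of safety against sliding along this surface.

With seepage parallel to the slope and the water table at the surface, the effective normal stress on the slip plane uses the buoyant unit weight γ' = γ_sat − γ_w while the driving shear stress uses γ_sat:
FS = [c' + γ' z cos²β tanφ'] / [γ_sat z sinβ cosβ]
γ' = 19.1 − 9.81 = 9.29 kN/m³
Numerator = 10.0 + 9.29·2.2·cos²38.4°·tan25.7° = 10.0 + 9.29·2.2·0.6142·0.4813 = 16.041 kPa
Denominator = 19.1·2.2·sin38.4°·cos38.4° = 19.1·2.2·0.6211·0.7837 = 20.455 kPa
FS = 16.041 / 20.455 = 0.784

FS = 0.78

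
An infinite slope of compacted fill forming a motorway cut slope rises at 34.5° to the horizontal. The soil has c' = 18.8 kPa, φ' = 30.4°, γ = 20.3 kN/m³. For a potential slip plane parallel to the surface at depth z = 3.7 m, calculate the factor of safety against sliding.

FS = 1.39

For an infinite slope with a slip plane parallel to the surface (no pore pressure): FS = [c' + γz cos²β tanφ'] / [γz sinβ cosβ].
γz = 20.3·3.7 = 75.11 kN/m²
Numerator = 18.8 + 75.11·cos²34.5°·tan30.4° = 18.8 + 75.11·0.6792·0.5867 = 48.729 kPa
Denominator = 75.11·sin34.5°·cos34.5° = 75.11·0.5664·0.8241 = 35.061 kPa
FS = 48.729 / 35.061 = 1.390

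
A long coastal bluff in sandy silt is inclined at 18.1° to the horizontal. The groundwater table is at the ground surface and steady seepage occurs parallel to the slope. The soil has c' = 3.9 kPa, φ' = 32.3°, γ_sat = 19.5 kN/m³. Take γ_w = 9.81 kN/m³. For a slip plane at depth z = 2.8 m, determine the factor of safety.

FS = 1.20

With seepage parallel to the slope and the water table at the surface, the effective normal stress on the slip plane uses the buoyant unit weight γ' = γ_sat − γ_w while the driving shear stress uses γ_sat:
FS = [c' + γ' z cos²β tanφ'] / [γ_sat z sinβ cosβ]
γ' = 19.5 − 9.81 = 9.69 kN/m³
Numerator = 3.9 + 9.69·2.8·cos²18.1°·tan32.3° = 3.9 + 9.69·2.8·0.9035·0.6322 = 19.397 kPa
Denominator = 19.5·2.8·sin18.1°·cos18.1° = 19.5·2.8·0.3107·0.9505 = 16.124 kPa
FS = 19.397 / 16.124 = 1.203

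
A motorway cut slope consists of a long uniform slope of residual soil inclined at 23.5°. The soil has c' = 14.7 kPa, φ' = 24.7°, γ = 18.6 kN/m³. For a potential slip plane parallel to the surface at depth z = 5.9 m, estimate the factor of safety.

FS = 1.42

For an infinite slope with a slip plane parallel to the surface (no pore pressure): FS = [c' + γz cos²β tanφ'] / [γz sinβ cosβ].
γz = 18.6·5.9 = 109.74 kN/m²
Numerator = 14.7 + 109.74·cos²23.5°·tan24.7° = 14.7 + 109.74·0.8410·0.4599 = 57.149 kPa
Denominator = 109.74·sin23.5°·cos23.5° = 109.74·0.3987·0.9171 = 40.129 kPa
FS = 57.149 / 40.129 = 1.424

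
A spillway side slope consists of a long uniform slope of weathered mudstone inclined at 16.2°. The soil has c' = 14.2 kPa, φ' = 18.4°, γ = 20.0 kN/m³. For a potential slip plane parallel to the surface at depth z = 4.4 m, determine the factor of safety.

FS = 1.75

For an infinite slope with a slip plane parallel to the surface (no pore pressure): FS = [c' + γz cos²β tanφ'] / [γz sinβ cosβ].
γz = 20.0·4.4 = 88.00 kN/m²
Numerator = 14.2 + 88.00·cos²16.2°·tan18.4° = 14.2 + 88.00·0.9222·0.3327 = 41.195 kPa
Denominator = 88.00·sin16.2°·cos16.2° = 88.00·0.2790·0.9603 = 23.576 kPa
FS = 41.195 / 23.576 = 1.747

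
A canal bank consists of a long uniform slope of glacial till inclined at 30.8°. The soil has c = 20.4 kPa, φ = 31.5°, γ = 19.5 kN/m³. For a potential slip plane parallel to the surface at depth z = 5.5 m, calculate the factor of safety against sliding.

FS = 1.46

For an infinite slope with a slip plane parallel to the surface (no pore pressure): FS = [c + γz cos²β tanφ] / [γz sinβ cosβ].
γz = 19.5·5.5 = 107.25 kN/m²
Numerator = 20.4 + 107.25·cos²30.8°·tan31.5° = 20.4 + 107.25·0.7378·0.6128 = 68.891 kPa
Denominator = 107.25·sin30.8°·cos30.8° = 107.25·0.5120·0.8590 = 47.171 kPa
FS = 68.891 / 47.171 = 1.460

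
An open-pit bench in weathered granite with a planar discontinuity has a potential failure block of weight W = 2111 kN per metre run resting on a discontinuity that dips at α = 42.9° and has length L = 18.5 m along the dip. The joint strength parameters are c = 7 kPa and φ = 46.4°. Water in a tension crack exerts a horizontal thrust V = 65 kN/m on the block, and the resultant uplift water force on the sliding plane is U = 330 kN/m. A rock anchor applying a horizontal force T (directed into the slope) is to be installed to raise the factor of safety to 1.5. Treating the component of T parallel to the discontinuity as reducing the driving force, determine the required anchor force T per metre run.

T = 478 kN/m

Resolving forces along and normal to the sliding plane, with the horizontal anchor force T adding T·sinα to the effective normal force and T·cosα acting up the plane against the driving force:
FS = [cL + (W cosα − U − V sinα + T sinα) tanφ] / [W sinα + V cosα − T cosα]
Without the anchor: N' = 1172.2 kN/m, driving T_d = 1484.6 kN/m, resisting R = 7·18.5 + 1172.2·tan46.4° = 1360.4 kN/m, FS = 0.92.
Setting FS = 1.5 and solving for T:
1.5·(1484.6 − T cos42.9°) = 1360.4 + T sin42.9°·tan46.4°
T·(sin42.9°·tan46.4° + 1.5·cos42.9°) = 1.5·1484.6 − 1360.4
T·(0.6807·1.0501 + 1.5·0.7325) = 2226.9 − 1360.4 = 866.5
T·1.8136 = 866.5
T = 477.8 kN/m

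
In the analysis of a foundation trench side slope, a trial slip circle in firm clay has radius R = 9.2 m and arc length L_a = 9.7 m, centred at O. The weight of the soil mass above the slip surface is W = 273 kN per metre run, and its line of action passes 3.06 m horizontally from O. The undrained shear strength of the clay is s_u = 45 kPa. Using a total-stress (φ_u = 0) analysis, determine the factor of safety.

Taking moments about the centre O, the resisting moment is provided by the undrained shear strength acting along the arc:
M_R = s_u·L_a·R = 45·9.70·9.2 = 4015.8 kN·m/m
M_D = W·d = 273·3.06 = 835.4 kN·m/m
FS = M_R / M_D = 4015.8 / 835.4 = 4.807

FS = 4.81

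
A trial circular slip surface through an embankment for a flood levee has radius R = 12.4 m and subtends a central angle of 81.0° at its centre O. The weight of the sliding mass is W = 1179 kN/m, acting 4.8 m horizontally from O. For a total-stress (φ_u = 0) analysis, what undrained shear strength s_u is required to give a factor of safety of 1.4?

s_u = 36.4 kPa

FS = s_u·L_a·R / (W·d), so s_u = FS·W·d / (L_a·R).
Arc length L_a = R·θ = 12.4·(81.0°·π/180) = 12.4·1.4137 = 17.53 m
s_u = 1.4·1179·4.8 / (17.53·12.4) = 7922.9 / 217.37 = 36.45 kPa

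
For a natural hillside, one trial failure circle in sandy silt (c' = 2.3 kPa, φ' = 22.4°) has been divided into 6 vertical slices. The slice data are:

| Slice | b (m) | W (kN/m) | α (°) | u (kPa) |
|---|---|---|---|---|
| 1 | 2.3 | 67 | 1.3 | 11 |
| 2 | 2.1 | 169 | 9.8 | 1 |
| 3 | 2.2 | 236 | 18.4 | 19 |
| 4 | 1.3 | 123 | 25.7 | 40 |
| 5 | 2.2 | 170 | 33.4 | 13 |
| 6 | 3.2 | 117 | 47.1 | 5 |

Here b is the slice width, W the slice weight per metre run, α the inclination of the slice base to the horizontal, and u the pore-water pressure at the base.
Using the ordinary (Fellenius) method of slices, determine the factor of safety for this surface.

FS = 0.84

Ordinary method of slices: FS = Σ[c'·Δl_i + (W_i cosα_i − u_i·Δl_i)·tanφ'] / Σ W_i sinα_i, with Δl_i = b_i / cosα_i.
Slice 1: Δl = 2.3/cos1.3° = 2.301 m; N'_1 = 67·cos1.3° − 11·2.301 = 41.7; c'Δl = 5.29; W sinα = 1.5
Slice 2: Δl = 2.1/cos9.8° = 2.131 m; N'_2 = 169·cos9.8° − 1·2.131 = 164.4; c'Δl = 4.90; W sinα = 28.8
Slice 3: Δl = 2.2/cos18.4° = 2.319 m; N'_3 = 236·cos18.4° − 19·2.319 = 179.9; c'Δl = 5.33; W sinα = 74.5
Slice 4: Δl = 1.3/cos25.7° = 1.443 m; N'_4 = 123·cos25.7° − 40·1.443 = 53.1; c'Δl = 3.32; W sinα = 53.3
Slice 5: Δl = 2.2/cos33.4° = 2.635 m; N'_5 = 170·cos33.4° − 13·2.635 = 107.7; c'Δl = 6.06; W sinα = 93.6
Slice 6: Δl = 3.2/cos47.1° = 4.701 m; N'_6 = 117·cos47.1° − 5·4.701 = 56.1; c'Δl = 10.81; W sinα = 85.7
Σc'Δl = 35.7 kN/m; ΣN' = 602.9 kN/m; ΣW sinα = 337.4 kN/m
Resisting = 35.7 + 602.9·tan22.4° = 35.7 + 248.5 = 284.2 kN/m
FS = 284.2 / 337.4 = 0.842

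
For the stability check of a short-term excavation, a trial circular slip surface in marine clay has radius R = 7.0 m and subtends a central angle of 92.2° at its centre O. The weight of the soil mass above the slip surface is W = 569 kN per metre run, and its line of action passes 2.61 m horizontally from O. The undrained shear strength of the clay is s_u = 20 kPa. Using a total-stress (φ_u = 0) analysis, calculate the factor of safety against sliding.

FS = 1.06

Taking moments about the centre O, the resisting moment is provided by the undrained shear strength acting along the arc:
Arc length L_a = R·θ = 7.0·(92.2°·π/180) = 7.0·1.6092 = 11.26 m
M_R = s_u·L_a·R = 20·11.26·7.0 = 1577.0 kN·m/m
M_D = W·d = 569·2.61 = 1485.1 kN·m/m
FS = M_R / M_D = 1577.0 / 1485.1 = 1.062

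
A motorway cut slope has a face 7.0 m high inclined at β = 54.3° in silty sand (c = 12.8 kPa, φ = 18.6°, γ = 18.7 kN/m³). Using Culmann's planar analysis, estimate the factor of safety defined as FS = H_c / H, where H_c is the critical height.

FS = 1.60

H_c = (4c/γ) · sinβ cosφ / [1 − cos(β − φ)]
    = (4·12.8/18.7) · sin54.3°·cos18.6° / [1 − cos35.7°]
    = 2.738 · 0.7697 / 0.1879 = 11.21 m
FS = H_c / H = 11.21 / 7.0 = 1.602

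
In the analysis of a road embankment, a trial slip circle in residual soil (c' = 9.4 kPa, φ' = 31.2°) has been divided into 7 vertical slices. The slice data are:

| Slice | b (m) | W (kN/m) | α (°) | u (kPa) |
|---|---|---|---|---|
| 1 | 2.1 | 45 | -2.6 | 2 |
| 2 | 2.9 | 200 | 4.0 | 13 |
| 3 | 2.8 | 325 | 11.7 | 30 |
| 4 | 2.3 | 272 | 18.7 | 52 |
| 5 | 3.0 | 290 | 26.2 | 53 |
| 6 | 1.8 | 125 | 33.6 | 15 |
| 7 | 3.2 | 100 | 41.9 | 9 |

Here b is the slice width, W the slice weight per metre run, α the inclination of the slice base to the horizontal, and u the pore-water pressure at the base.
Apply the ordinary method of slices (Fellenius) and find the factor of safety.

Ordinary method of slices: FS = Σ[c'·Δl_i + (W_i cosα_i − u_i·Δl_i)·tanφ'] / Σ W_i sinα_i, with Δl_i = b_i / cosα_i.
Slice 1: Δl = 2.1/cos(-2.6°) = 2.102 m; N'_1 = 45·cos(-2.6°) − 2·2.102 = 40.7; c'Δl = 19.76; W sinα = -2.0
Slice 2: Δl = 2.9/cos4.0° = 2.907 m; N'_2 = 200·cos4.0° − 13·2.907 = 161.7; c'Δl = 27.33; W sinα = 14.0
Slice 3: Δl = 2.8/cos11.7° = 2.859 m; N'_3 = 325·cos11.7° − 30·2.859 = 232.5; c'Δl = 26.88; W sinα = 65.9
Slice 4: Δl = 2.3/cos18.7° = 2.428 m; N'_4 = 272·cos18.7° − 52·2.428 = 131.4; c'Δl = 22.82; W sinα = 87.2
Slice 5: Δl = 3.0/cos26.2° = 3.344 m; N'_5 = 290·cos26.2° − 53·3.344 = 83.0; c'Δl = 31.43; W sinα = 128.0
Slice 6: Δl = 1.8/cos33.6° = 2.161 m; N'_6 = 125·cos33.6° − 15·2.161 = 71.7; c'Δl = 20.31; W sinα = 69.2
Slice 7: Δl = 3.2/cos41.9° = 4.299 m; N'_7 = 100·cos41.9° − 9·4.299 = 35.7; c'Δl = 40.41; W sinα = 66.8
Σc'Δl = 188.9 kN/m; ΣN' = 756.7 kN/m; ΣW sinα = 429.0 kN/m
Resisting = 188.9 + 756.7·tan31.2° = 188.9 + 458.3 = 647.2 kN/m
FS = 647.2 / 429.0 = 1.509

FS = 1.51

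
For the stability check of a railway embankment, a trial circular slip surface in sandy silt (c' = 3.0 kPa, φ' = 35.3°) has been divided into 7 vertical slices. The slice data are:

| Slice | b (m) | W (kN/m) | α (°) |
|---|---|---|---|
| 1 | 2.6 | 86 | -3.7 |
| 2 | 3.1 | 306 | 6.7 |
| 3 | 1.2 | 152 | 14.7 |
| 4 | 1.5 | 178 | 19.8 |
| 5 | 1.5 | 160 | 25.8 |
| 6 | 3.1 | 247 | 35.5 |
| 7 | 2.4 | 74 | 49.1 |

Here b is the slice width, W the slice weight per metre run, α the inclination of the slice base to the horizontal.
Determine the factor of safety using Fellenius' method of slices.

FS = 2.09

Ordinary method of slices: FS = Σ[c'·Δl_i + (W_i cosα_i)·tanφ'] / Σ W_i sinα_i, with Δl_i = b_i / cosα_i.
Slice 1: Δl = 2.6/cos(-3.7°) = 2.605 m; N'_1 = 86·cos(-3.7°) = 85.8; c'Δl = 7.82; W sinα = -5.5
Slice 2: Δl = 3.1/cos6.7° = 3.121 m; N'_2 = 306·cos6.7° = 303.9; c'Δl = 9.36; W sinα = 35.7
Slice 3: Δl = 1.2/cos14.7° = 1.241 m; N'_3 = 152·cos14.7° = 147.0; c'Δl = 3.72; W sinα = 38.6
Slice 4: Δl = 1.5/cos19.8° = 1.594 m; N'_4 = 178·cos19.8° = 167.5; c'Δl = 4.78; W sinα = 60.3
Slice 5: Δl = 1.5/cos25.8° = 1.666 m; N'_5 = 160·cos25.8° = 144.1; c'Δl = 5.00; W sinα = 69.6
Slice 6: Δl = 3.1/cos35.5° = 3.808 m; N'_6 = 247·cos35.5° = 201.1; c'Δl = 11.42; W sinα = 143.4
Slice 7: Δl = 2.4/cos49.1° = 3.666 m; N'_7 = 74·cos49.1° = 48.5; c'Δl = 11.00; W sinα = 55.9
Σc'Δl = 53.1 kN/m; ΣN' = 1097.8 kN/m; ΣW sinα = 398.0 kN/m
Resisting = 53.1 + 1097.8·tan35.3° = 53.1 + 777.3 = 830.4 kN/m
FS = 830.4 / 398.0 = 2.086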